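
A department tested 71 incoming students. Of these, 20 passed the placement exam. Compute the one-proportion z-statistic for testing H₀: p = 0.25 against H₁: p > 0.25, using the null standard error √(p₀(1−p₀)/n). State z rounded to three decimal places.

z = 0.617

With x = 20 successes in n = 71, p̂ = 0.28169.
Null standard error: √(0.25·0.75/71) = √0.002640845 = 0.051389.
z = (0.28169 − 0.25)/0.051389 = 0.03169/0.051389 = 0.617.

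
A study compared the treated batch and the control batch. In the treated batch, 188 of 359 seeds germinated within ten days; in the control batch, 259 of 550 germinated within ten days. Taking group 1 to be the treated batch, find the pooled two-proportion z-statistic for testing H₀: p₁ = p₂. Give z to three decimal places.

z = 1.556

Sample proportions: p̂₁ = 188/359 = 0.52368 and p̂₂ = 259/550 = 0.47091.
Pooling: p̂ = 447/909 = 0.49175.
Pooled SE = √[0.2499319·0.00460370] ≈ 0.033921.
z = (p̂₁ − p̂₂)/SE = (0.52368 − 0.47091)/0.033921 = 0.05277/0.033921 = 1.556.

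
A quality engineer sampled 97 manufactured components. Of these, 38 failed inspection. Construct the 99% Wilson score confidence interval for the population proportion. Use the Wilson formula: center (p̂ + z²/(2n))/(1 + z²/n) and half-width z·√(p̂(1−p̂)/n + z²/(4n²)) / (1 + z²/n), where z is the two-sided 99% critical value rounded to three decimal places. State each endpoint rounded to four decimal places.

(0.2750, 0.5224)

Here p̂ = 38/97 = 0.39175 and z = 2.576 (z² = 6.635776).
Denominator 1 + z²/n = 1 + 6.635776/97 = 1.068410.
Center = (0.39175 + 0.034205)/1.068410 = 0.39868.
Radicand: p̂(1−p̂)/n + z²/(4n²) = 0.002456521 + 0.000176315 = 0.002632836.
Half-width = z·√(radicand)/denom = 2.576·0.051311/1.068410 = 0.12371.
CI: 0.39868 ± 0.12371 = (0.2750, 0.5224).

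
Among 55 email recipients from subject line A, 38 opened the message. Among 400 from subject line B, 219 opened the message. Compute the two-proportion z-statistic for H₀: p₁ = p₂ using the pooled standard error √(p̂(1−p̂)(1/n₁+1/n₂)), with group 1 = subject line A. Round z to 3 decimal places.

p̂₁ = 38/55 = 0.69091, p̂₂ = 219/400 = 0.54750.
Pooled p̂ = (38+219)/(55+400) = 257/455 = 0.56484.
Pooled SE = √[0.2457964·0.02068182] ≈ 0.071299.
z = (p̂₁ − p̂₂)/SE = (0.69091 − 0.54750)/0.071299 = 0.14341/0.071299 = 2.011.

z = 2.011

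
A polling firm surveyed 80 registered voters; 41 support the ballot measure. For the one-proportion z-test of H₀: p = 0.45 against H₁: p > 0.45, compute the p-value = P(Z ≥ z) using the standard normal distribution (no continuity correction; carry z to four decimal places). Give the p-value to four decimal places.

The sample proportion is 41/80 = 0.51250.
Null standard error: √(0.45·0.55/80) = √0.003093750 = 0.055621.
Test statistic (full precision, shown to 4 dp): z = (41/80 − 0.45)/SE₀ ≈ 1.1237.
p-value = P(Z ≥ z) with z = 1.1237 → 0.1306.

p-value = 0.1306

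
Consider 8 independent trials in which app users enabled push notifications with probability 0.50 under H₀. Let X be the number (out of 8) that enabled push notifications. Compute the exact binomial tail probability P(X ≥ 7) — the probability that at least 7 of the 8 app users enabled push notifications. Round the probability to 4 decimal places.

P = 0.0352

X is binomial with n = 8 and p = 0.50.
P(X ≥ 7) = C(8,7)·0.50^7·0.50^1 + C(8,8)·0.50^8·0.50^0.
= 0.031250 + 0.003906 = 0.0352.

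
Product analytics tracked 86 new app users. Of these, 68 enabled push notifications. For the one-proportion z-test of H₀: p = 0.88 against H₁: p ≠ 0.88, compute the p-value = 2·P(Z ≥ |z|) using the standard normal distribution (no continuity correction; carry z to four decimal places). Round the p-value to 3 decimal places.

The sample proportion is 68/86 = 0.79070.
Null standard error: √(0.88·0.12/86) = √0.001227907 = 0.035042.
Test statistic (full precision, shown to 4 dp): z = (68/86 − 0.88)/SE₀ ≈ -2.5485.
p-value = 2·P(Z ≥ |z|) with z = -2.5485 → 0.011.

p-value = 0.011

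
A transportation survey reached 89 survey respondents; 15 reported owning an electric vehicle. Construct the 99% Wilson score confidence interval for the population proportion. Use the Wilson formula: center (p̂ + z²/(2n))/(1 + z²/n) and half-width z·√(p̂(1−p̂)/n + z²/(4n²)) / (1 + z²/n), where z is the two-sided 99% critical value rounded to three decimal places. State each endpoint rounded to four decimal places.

(0.0903, 0.2928)

p̂ = 15/89 = 0.16854; z = 2.576, so z² = 6.635776.
1 + z²/n = 1.074559.
Adjusted center: (0.16854 + z²/(2n))/1.074559 = 0.19154.
Radicand: p̂(1−p̂)/n + z²/(4n²) = 0.001574537 + 0.000209436 = 0.001783973.
Half-width = 2.576·√0.001783973/1.074559 = 0.10125.
So the interval runs from 0.0903 to 0.2928.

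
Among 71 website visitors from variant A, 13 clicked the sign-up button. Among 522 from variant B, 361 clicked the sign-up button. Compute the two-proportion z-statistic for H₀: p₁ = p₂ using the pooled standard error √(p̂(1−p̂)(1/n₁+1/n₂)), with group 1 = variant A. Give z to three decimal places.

z = -8.329

Sample proportions: p̂₁ = 13/71 = 0.18310 and p̂₂ = 361/522 = 0.69157.
Pooling: p̂ = 374/593 = 0.63069.
Pooled SE = √[0.2329198·0.01600022] ≈ 0.061047.
z = (p̂₁ − p̂₂)/SE = (0.18310 − 0.69157)/0.061047 = -0.50847/0.061047 = -8.329.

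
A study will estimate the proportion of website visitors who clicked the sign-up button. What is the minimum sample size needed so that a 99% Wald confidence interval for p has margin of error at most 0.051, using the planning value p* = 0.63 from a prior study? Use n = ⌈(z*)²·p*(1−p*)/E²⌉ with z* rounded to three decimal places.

The 99% critical value is z* = 2.576.
p*(1−p*) = 0.63·0.37 = 0.2331.
(z*)²·p*(1−p*)/E² = 6.635776·0.2331/0.002601 = 594.694.
⌈594.694⌉ = 595.

n = 595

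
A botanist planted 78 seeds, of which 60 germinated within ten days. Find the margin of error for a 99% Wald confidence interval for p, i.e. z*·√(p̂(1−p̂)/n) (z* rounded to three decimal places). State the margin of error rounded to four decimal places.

Sample proportion p̂ = 60/78 = 0.76923.
SE(p̂) = √(0.76923·0.23077/78) = 0.047706.
The 99% critical value is z* = 2.576.
So ME = 0.1229.

ME = 0.1229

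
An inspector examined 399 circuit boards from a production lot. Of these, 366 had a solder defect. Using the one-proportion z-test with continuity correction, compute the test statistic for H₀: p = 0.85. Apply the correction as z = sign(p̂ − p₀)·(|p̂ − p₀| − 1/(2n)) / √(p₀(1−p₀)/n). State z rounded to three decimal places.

z = 3.694

With x = 366 successes in n = 399, p̂ = 0.91729. p̂ − p₀ = 0.067293.
1/(2n) = 0.001253.
Corrected numerator: |0.067293| − 0.001253 = 0.066040.
Null standard error: √(0.85·0.15/399) = √0.000319549 = 0.017876.
z = +0.066040/0.017876 = 3.694.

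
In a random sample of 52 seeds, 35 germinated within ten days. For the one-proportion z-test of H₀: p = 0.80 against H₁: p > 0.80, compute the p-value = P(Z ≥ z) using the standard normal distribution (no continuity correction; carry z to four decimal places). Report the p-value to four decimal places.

Sample proportion p̂ = 35/52 = 0.67308.
Under H₀, SE = √(p₀(1−p₀)/n) = √(0.80·0.20/52) = √0.003076923 = 0.055470.
Test statistic (full precision, shown to 4 dp): z = (35/52 − 0.80)/SE₀ ≈ -2.2881.
p-value = P(Z ≥ z) with z = -2.2881 → 0.9889.

p-value = 0.9889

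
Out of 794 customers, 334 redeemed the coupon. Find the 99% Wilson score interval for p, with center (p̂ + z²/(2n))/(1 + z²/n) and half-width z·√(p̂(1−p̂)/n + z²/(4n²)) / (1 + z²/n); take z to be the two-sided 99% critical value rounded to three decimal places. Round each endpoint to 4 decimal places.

(0.3764, 0.4663)

p̂ = 334/794 = 0.42065; z = 2.576, so z² = 6.635776.
Denominator 1 + z²/n = 1 + 6.635776/794 = 1.008357.
Adjusted center: (0.42065 + z²/(2n))/1.008357 = 0.42131.
Radicand: p̂(1−p̂)/n + z²/(4n²) = 0.000306932 + 0.000002631 = 0.000309563.
Half-width = z·√(radicand)/denom = 2.576·0.017594/1.008357 = 0.04495.
So the interval runs from 0.3764 to 0.4663.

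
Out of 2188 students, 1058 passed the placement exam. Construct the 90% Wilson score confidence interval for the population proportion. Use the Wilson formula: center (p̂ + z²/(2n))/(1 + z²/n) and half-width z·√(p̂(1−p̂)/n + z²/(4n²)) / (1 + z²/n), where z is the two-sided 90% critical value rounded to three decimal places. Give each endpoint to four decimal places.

Here p̂ = 1058/2188 = 0.48355 and z = 1.645 (z² = 2.706025).
1 + z²/n = 1.001237.
Adjusted center: (0.48355 + z²/(2n))/1.001237 = 0.48357.
Radicand: p̂(1−p̂)/n + z²/(4n²) = 0.000114136 + 0.000000141 = 0.000114277.
Half-width = 1.645·√0.000114277/1.001237 = 0.01756.
So the interval runs from 0.4660 to 0.5011.

(0.4660, 0.5011)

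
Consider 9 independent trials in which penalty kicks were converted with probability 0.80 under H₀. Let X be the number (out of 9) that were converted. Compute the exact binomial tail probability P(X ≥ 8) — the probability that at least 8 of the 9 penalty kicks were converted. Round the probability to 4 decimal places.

P = 0.4362

X ~ Binomial(n=9, p=0.80).
P(X ≥ 8) = C(9,8)·0.80^8·0.20^1 + C(9,9)·0.80^9·0.20^0.
= 0.301990 + 0.134218 = 0.4362.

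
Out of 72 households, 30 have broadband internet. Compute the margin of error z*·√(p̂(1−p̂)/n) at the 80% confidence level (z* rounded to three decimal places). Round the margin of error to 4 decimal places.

With x = 30 successes in n = 72, p̂ = 0.41667.
Standard error of p̂: √(0.243056/72) = √0.003375772 = 0.058101.
For 80% confidence, z* = 1.282.
ME = 1.282·0.058101 = 0.0745.

ME = 0.0745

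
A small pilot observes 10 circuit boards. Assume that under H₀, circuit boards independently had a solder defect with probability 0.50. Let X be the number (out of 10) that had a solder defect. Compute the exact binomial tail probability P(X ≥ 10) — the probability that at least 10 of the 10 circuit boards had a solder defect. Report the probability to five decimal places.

X ~ Binomial(n=10, p=0.50).
P(X ≥ 10) = C(10,10)·0.50^10·0.50^0.
= 0.000977 = 0.00098.

P = 0.00098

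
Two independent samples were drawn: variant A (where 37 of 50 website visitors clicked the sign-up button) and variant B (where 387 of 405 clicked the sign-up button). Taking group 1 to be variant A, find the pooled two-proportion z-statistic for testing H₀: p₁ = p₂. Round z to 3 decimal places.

z = -5.707

Sample proportions: p̂₁ = 37/50 = 0.74000 and p̂₂ = 387/405 = 0.95556.
Pooled p̂ = (37+387)/(50+405) = 424/455 = 0.93187.
Pooled SE = √[0.0634899·0.02246914] ≈ 0.037770.
z = (p̂₁ − p̂₂)/SE = (0.74000 − 0.95556)/0.037770 = -0.21556/0.037770 = -5.707.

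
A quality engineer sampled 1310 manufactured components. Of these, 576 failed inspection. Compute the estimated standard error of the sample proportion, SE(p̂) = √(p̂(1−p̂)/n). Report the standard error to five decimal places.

The sample proportion is 576/1310 = 0.43969.
p̂(1−p̂) = 0.246363.
Dividing by n and taking the root: √0.000188063 = 0.01371.

SE = 0.01371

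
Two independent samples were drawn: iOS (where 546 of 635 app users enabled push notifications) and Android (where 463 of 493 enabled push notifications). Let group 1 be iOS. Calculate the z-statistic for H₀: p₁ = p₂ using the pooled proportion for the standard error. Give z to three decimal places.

z = -4.301

p̂₁ = 546/635 = 0.85984, p̂₂ = 463/493 = 0.93915.
Pooling: p̂ = 1009/1128 = 0.89450.
SE = √[p̂(1−p̂)(1/n₁+1/n₂)] = √[0.89450·0.10550·(1/635+1/493)] ≈ 0.018440.
z = (p̂₁ − p̂₂)/SE = (0.85984 − 0.93915)/0.018440 = -0.07931/0.018440 = -4.301.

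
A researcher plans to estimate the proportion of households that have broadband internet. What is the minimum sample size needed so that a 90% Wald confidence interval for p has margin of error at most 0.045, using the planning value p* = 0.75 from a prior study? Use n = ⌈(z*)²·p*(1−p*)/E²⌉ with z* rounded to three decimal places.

n = 251

z* = 1.645 at the 90% level.
p*(1−p*) = 0.75·0.25 = 0.1875.
(z*)²·p*(1−p*)/E² = 2.706025·0.1875/0.002025 = 250.558.
Rounding up, n = 251.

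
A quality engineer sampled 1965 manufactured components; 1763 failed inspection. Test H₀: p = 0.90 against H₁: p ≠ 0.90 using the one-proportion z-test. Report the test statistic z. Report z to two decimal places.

z = -0.41

The sample proportion is 1763/1965 = 0.89720.
SE₀ = √(0.90·0.10/1965) = 0.006768.
z = (p̂ − p₀)/SE = (0.89720 − 0.90)/0.006768 = -0.41.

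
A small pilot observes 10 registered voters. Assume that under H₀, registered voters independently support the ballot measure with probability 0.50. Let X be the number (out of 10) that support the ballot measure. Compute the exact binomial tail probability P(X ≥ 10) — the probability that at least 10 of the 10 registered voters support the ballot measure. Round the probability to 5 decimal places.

X ~ Binomial(n=10, p=0.50).
P(X ≥ 10) = C(10,10)·0.50^10·0.50^0.
= 0.000977 = 0.00098.

P = 0.00098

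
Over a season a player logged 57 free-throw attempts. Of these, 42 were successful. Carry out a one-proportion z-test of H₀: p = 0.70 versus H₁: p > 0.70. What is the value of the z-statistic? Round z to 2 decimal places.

Sample proportion p̂ = 42/57 = 0.73684.
SE₀ = √(0.70·0.30/57) = 0.060698.
z = (p̂ − p₀)/SE = (0.73684 − 0.70)/0.060698 = 0.61.

z = 0.61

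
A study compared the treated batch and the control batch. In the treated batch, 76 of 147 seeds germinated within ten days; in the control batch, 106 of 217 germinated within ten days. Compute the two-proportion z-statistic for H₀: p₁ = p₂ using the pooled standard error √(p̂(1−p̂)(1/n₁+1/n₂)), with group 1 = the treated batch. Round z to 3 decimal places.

z = 0.534

Sample proportions: p̂₁ = 76/147 = 0.51701 and p̂₂ = 106/217 = 0.48848.
Pooled p̂ = (76+106)/(147+217) = 182/364 = 0.50000.
SE = √[p̂(1−p̂)(1/n₁+1/n₂)] = √[0.50000·0.50000·(1/147+1/217)] ≈ 0.053411.
z = 0.02853/0.053411 = 0.534.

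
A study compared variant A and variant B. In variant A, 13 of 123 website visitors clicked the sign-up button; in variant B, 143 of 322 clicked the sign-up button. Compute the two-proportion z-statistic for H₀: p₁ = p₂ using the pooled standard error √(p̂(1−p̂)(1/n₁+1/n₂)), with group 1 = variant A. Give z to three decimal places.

z = -6.691

p̂₁ = 13/123 = 0.10569, p̂₂ = 143/322 = 0.44410.
Pooled p̂ = (13+143)/(123+322) = 156/445 = 0.35056.
Pooled SE = √[0.2276682·0.01123567] ≈ 0.050577.
z = (p̂₁ − p̂₂)/SE = (0.10569 − 0.44410)/0.050577 = -0.33841/0.050577 = -6.691.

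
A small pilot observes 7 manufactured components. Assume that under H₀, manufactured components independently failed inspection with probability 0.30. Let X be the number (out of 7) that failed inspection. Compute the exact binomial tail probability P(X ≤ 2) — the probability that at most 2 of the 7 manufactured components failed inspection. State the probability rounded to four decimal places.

P = 0.6471

X ~ Binomial(n=7, p=0.30).
P(X ≤ 2) = C(7,0)·0.30^0·0.70^7 + C(7,1)·0.30^1·0.70^6 + C(7,2)·0.30^2·0.70^5.
= 0.082354 + 0.247063 + 0.317652 = 0.6471.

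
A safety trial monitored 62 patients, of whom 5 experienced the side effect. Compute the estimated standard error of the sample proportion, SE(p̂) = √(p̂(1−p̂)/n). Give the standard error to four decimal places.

SE = 0.0346

The sample proportion is 5/62 = 0.08065.
p̂(1−p̂) = 0.08065·0.91935 = 0.074146.
SE = √(0.074146/62) = √0.001195903 = 0.0346.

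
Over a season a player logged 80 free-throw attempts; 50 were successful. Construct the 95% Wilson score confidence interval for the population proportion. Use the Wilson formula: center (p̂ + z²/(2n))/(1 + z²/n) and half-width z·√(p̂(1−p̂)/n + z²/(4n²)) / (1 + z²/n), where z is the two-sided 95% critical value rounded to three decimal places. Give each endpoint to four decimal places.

(0.5155, 0.7231)

Here p̂ = 50/80 = 0.62500 and z = 1.960 (z² = 3.841600).
1 + z²/n = 1.048020.
Adjusted center: (0.62500 + z²/(2n))/1.048020 = 0.61927.
Radicand: p̂(1−p̂)/n + z²/(4n²) = 0.002929688 + 0.000150062 = 0.003079750.
Half-width = z·√(radicand)/denom = 1.960·0.055495/1.048020 = 0.10379.
CI: 0.61927 ± 0.10379 = (0.5155, 0.7231).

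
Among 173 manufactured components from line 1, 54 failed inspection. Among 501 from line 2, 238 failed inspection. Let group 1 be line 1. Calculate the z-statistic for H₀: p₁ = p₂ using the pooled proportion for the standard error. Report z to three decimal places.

p̂₁ = 54/173 = 0.31214, p̂₂ = 238/501 = 0.47505.
Pooled p̂ = (54+238)/(173+501) = 292/674 = 0.43323.
Pooled SE = √[0.2455424·0.00777635] ≈ 0.043697.
z = -0.16291/0.043697 = -3.728.

z = -3.728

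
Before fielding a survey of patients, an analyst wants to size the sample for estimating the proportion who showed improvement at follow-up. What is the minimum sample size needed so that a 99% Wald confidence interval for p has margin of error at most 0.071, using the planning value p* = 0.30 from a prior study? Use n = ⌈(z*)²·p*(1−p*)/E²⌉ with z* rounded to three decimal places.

n = 277

For 99% confidence, z* = 2.576.
p*(1−p*) = 0.2100.
(z*)²·p*(1−p*)/E² = 6.635776·0.2100/0.005041 = 276.436.
⌈276.436⌉ = 277.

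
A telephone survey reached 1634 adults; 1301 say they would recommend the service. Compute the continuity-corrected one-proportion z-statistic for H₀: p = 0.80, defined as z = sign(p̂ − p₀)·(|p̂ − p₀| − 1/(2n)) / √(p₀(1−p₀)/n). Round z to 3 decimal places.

z = -0.353

p̂ = 1301/1634 = 0.79621. p̂ − p₀ = -0.003794.
Continuity correction 1/(2n) = 1/3268 = 0.000306.
Corrected numerator: |-0.003794| − 0.000306 = 0.003488.
Under H₀, SE = √(p₀(1−p₀)/n) = √(0.80·0.20/1634) = √0.000097919 = 0.009895.
z = (−)0.003488/0.009895 = -0.353.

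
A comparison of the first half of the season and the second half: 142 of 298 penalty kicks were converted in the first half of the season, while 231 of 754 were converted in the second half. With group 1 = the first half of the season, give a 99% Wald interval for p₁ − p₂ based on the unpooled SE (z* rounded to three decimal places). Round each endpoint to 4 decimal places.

(0.0840, 0.2563)

p̂₁ = 142/298 = 0.47651, p̂₂ = 231/754 = 0.30637; p̂₁ − p̂₂ = 0.17014.
SE = √(0.000837075 + 0.000281838) = √0.001118913 = 0.033450.
The 99% critical value is z* = 2.576. Margin of error = 0.08617.
So the interval runs from 0.0840 to 0.2563.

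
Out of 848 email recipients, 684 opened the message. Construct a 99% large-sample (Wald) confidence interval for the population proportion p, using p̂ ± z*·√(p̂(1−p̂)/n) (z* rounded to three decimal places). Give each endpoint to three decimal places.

(0.772, 0.842)

The sample proportion is 684/848 = 0.80660.
SE(p̂) = √(0.80660·0.19340/848) = 0.013563.
z* = 2.576 at the 99% level.
Margin of error: 2.576 × 0.013563 = 0.03494.
So the interval runs from 0.772 to 0.842.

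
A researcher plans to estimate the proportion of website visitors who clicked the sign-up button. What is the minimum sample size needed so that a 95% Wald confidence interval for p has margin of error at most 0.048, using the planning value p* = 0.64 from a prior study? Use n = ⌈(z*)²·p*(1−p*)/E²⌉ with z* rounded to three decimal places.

n = 385

For 95% confidence, z* = 1.960.
p*(1−p*) = 0.2304.
(z*)²·p*(1−p*)/E² = 3.841600·0.2304/0.002304 = 384.160.
Rounding up, n = 385.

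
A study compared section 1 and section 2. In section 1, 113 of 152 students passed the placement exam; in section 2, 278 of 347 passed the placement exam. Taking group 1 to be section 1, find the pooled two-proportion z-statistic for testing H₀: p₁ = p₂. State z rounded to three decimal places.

p̂₁ = 113/152 = 0.74342, p̂₂ = 278/347 = 0.80115.
Pooling: p̂ = 391/499 = 0.78357.
SE = √[p̂(1−p̂)(1/n₁+1/n₂)] = √[0.78357·0.21643·(1/152+1/347)] ≈ 0.040056.
z = (p̂₁ − p̂₂)/SE = (0.74342 − 0.80115)/0.040056 = -0.05773/0.040056 = -1.441.

z = -1.441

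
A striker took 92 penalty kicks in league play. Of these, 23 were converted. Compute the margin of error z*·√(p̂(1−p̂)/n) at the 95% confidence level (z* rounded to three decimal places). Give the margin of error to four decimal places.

Sample proportion p̂ = 23/92 = 0.25000.
SE(p̂) = √(0.25000·0.75000/92) = 0.045145.
z* = 1.960 at the 95% level.
So ME = 0.0885.

ME = 0.0885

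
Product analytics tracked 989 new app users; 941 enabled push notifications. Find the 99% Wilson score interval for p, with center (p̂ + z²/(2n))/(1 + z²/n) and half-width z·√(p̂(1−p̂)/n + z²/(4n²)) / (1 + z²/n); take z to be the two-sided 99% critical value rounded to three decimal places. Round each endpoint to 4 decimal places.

(0.9307, 0.9663)

p̂ = 941/989 = 0.95147; z = 2.576, so z² = 6.635776.
1 + z²/n = 1.006710.
Center = (0.95147 + 0.003355)/1.006710 = 0.94846.
Radicand: p̂(1−p̂)/n + z²/(4n²) = 0.000046692 + 0.000001696 = 0.000048388.
Half-width = z·√(radicand)/denom = 2.576·0.006956/1.006710 = 0.01780.
Interval: 0.94846 ± 0.01780 → (0.9307, 0.9663).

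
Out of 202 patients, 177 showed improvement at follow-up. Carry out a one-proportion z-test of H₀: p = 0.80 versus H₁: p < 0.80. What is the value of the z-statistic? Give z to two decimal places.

Sample proportion p̂ = 177/202 = 0.87624.
SE₀ = √(0.80·0.20/202) = 0.028144.
z = (0.87624 − 0.80)/0.028144 = 0.07624/0.028144 = 2.71.

z = 2.71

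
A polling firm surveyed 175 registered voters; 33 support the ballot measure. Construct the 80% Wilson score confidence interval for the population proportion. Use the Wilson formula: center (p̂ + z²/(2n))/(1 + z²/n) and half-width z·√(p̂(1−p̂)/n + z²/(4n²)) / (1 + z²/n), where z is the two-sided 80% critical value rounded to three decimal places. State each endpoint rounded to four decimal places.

(0.1536, 0.2293)

p̂ = 33/175 = 0.18857; z = 1.282, so z² = 1.643524.
Denominator 1 + z²/n = 1 + 1.643524/175 = 1.009392.
Center = (0.18857 + 0.004696)/1.009392 = 0.19147.
Radicand: p̂(1−p̂)/n + z²/(4n²) = 0.000874356 + 0.000013417 = 0.000887773.
Half-width = 1.282·√0.000887773/1.009392 = 0.03784.
Interval: 0.19147 ± 0.03784 → (0.1536, 0.2293).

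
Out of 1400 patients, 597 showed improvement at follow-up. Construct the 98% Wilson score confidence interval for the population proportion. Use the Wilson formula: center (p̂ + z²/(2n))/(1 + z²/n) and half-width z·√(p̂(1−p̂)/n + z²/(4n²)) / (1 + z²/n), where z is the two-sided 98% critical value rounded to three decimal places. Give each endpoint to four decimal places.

p̂ = 597/1400 = 0.42643; z = 2.326, so z² = 5.410276.
Denominator 1 + z²/n = 1 + 5.410276/1400 = 1.003864.
Center = (0.42643 + 0.001932)/1.003864 = 0.42671.
Radicand: p̂(1−p̂)/n + z²/(4n²) = 0.000174705 + 0.000000690 = 0.000175395.
Half-width = 2.326·√0.000175395/1.003864 = 0.03069.
So the interval runs from 0.3960 to 0.4574.

(0.3960, 0.4574)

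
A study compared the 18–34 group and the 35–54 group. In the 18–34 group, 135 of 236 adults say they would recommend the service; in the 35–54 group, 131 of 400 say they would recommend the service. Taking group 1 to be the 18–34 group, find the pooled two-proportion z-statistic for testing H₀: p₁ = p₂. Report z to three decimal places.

Sample proportions: p̂₁ = 135/236 = 0.57203 and p̂₂ = 131/400 = 0.32750.
Pooling: p̂ = 266/636 = 0.41824.
SE = √[p̂(1−p̂)(1/n₁+1/n₂)] = √[0.41824·0.58176·(1/236+1/400)] ≈ 0.040488.
z = (p̂₁ − p̂₂)/SE = (0.57203 − 0.32750)/0.040488 = 0.24453/0.040488 = 6.040.

z = 6.040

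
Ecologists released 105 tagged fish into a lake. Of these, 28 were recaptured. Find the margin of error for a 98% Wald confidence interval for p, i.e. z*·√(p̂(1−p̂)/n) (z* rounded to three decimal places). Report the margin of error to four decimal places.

ME = 0.1004

Sample proportion p̂ = 28/105 = 0.26667.
Standard error of p̂: √(0.195556/105) = √0.001862434 = 0.043156.
For 98% confidence, z* = 2.326.
So ME = 0.1004.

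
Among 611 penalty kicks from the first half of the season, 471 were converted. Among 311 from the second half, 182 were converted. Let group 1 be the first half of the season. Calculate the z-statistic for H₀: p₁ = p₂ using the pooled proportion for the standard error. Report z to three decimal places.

z = 5.863

p̂₁ = 471/611 = 0.77087, p̂₂ = 182/311 = 0.58521.
Pooling: p̂ = 653/922 = 0.70824.
Pooled SE = √[0.2066349·0.00485210] ≈ 0.031664.
z = (p̂₁ − p̂₂)/SE = (0.77087 − 0.58521)/0.031664 = 0.18566/0.031664 = 5.863.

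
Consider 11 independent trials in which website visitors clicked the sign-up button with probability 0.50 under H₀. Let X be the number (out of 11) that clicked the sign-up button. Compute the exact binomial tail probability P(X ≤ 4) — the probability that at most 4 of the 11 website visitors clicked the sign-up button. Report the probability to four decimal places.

P = 0.2744

X is binomial with n = 11 and p = 0.50.
P(X ≤ 4) = Σ_{j=0}^{4} C(11,j)·0.50^j·0.50^{11−j}.
= 0.000488 + 0.005371 + 0.026855 + 0.080566 + 0.161133 = 0.2744.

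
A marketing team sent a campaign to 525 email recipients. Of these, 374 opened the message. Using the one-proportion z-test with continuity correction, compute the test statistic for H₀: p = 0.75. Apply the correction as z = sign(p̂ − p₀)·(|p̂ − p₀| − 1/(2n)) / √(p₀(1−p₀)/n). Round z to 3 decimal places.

z = -1.940

With x = 374 successes in n = 525, p̂ = 0.71238. p̂ − p₀ = -0.037619.
Continuity correction 1/(2n) = 1/1050 = 0.000952.
Corrected numerator: |-0.037619| − 0.000952 = 0.036667.
SE₀ = √(0.75·0.25/525) = 0.018898.
z = (−)0.036667/0.018898 = -1.940.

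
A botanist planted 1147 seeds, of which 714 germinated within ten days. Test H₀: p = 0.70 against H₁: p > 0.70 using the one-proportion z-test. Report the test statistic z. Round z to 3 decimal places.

z = -5.728

With x = 714 successes in n = 1147, p̂ = 0.62249.
Under H₀, SE = √(p₀(1−p₀)/n) = √(0.70·0.30/1147) = √0.000183086 = 0.013531.
z = (p̂ − p₀)/SE = (0.62249 − 0.70)/0.013531 = -5.728.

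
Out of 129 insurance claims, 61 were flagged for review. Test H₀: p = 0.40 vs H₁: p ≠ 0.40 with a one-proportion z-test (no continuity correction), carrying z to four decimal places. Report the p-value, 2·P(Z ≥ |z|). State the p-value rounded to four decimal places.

The sample proportion is 61/129 = 0.47287.
Null standard error: √(0.40·0.60/129) = √0.001860465 = 0.043133.
z = (p̂ − p₀)/SE = (61/129 − 0.40)/0.043133 ≈ 1.6894.
From the standard normal, 2·P(Z ≥ |z|) = 0.0911.

p-value = 0.0911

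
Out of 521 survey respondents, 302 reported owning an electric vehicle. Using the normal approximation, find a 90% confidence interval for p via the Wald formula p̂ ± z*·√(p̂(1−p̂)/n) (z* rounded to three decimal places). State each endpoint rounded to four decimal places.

(0.5441, 0.6152)

With x = 302 successes in n = 521, p̂ = 0.57965.
Standard error of p̂: √(0.243655/521) = √0.000467668 = 0.021626.
z* = 1.645 at the 90% level.
Margin of error: 1.645 × 0.021626 = 0.03557.
CI: 0.57965 ± 0.03557 = (0.5441, 0.6152).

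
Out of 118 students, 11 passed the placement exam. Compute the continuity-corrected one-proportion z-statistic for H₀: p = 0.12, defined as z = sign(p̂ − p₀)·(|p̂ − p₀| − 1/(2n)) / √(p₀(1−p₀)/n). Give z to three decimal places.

z = -0.754

p̂ = 11/118 = 0.09322. p̂ − p₀ = -0.026780.
1/(2n) = 0.004237.
Corrected numerator: |-0.026780| − 0.004237 = 0.022543.
SE₀ = √(0.12·0.88/118) = 0.029915.
z = −0.022543/0.029915 = -0.754.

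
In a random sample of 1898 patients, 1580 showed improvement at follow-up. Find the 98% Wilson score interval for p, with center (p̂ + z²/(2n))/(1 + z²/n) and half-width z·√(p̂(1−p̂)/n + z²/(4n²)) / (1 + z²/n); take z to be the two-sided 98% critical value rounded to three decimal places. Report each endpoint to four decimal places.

(0.8116, 0.8514)

Here p̂ = 1580/1898 = 0.83246 and z = 2.326 (z² = 5.410276).
1 + z²/n = 1.002851.
Adjusted center: (0.83246 + z²/(2n))/1.002851 = 0.83151.
Radicand: p̂(1−p̂)/n + z²/(4n²) = 0.000073484 + 0.000000375 = 0.000073859.
Half-width = 2.326·√0.000073859/1.002851 = 0.01993.
CI: 0.83151 ± 0.01993 = (0.8116, 0.8514).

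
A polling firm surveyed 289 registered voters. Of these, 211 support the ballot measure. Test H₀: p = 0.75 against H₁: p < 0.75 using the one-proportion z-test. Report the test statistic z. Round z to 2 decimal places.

z = -0.78

Sample proportion p̂ = 211/289 = 0.73010.
SE₀ = √(0.75·0.25/289) = 0.025471.
Test statistic: z = -0.01990/0.025471 = -0.78.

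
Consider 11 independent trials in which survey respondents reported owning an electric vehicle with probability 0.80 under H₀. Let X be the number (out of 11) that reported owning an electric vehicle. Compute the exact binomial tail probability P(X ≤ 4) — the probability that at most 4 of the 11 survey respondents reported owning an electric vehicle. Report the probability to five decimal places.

X ~ Binomial(n=11, p=0.80).
P(X ≤ 4) = Σ_{j=0}^{4} C(11,j)·0.80^j·0.20^{11−j}.
= 0.000000 + 0.000001 + 0.000018 + 0.000216 + 0.001730 = 0.00197.

P = 0.00197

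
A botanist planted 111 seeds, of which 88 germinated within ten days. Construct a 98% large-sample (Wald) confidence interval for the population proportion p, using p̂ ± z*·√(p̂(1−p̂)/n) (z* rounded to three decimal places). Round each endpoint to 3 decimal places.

(0.703, 0.882)

Sample proportion p̂ = 88/111 = 0.79279.
SE(p̂) = √(0.79279·0.20721/111) = 0.038470.
z* = 2.326 at the 98% level.
Margin of error: 2.326 × 0.038470 = 0.08948.
So the interval runs from 0.703 to 0.882.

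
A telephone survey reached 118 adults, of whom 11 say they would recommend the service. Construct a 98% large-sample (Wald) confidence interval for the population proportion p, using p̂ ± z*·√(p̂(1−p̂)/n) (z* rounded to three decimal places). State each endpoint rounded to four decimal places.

(0.0310, 0.1555)

Sample proportion p̂ = 11/118 = 0.09322.
SE = √(p̂(1−p̂)/n) = √(0.084530/118) = 0.026765.
The 98% critical value is z* = 2.326.
Margin of error: 2.326 × 0.026765 = 0.06226.
So the interval runs from 0.0310 to 0.1555.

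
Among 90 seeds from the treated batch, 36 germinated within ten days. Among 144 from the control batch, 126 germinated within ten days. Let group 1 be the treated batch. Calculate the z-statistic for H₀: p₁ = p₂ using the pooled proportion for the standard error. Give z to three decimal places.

z = -7.659

Sample proportions: p̂₁ = 36/90 = 0.40000 and p̂₂ = 126/144 = 0.87500.
Pooled p̂ = (36+126)/(90+144) = 162/234 = 0.69231.
SE = √[p̂(1−p̂)(1/n₁+1/n₂)] = √[0.69231·0.30769·(1/90+1/144)] ≈ 0.062017.
z = (p̂₁ − p̂₂)/SE = (0.40000 − 0.87500)/0.062017 = -0.47500/0.062017 = -7.659.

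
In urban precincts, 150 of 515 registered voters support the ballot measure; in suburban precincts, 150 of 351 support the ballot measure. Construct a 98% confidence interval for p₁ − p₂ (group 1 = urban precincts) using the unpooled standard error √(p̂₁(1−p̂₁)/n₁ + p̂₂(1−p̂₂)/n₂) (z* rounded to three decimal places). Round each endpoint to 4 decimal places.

p̂₁ = 0.29126, p̂₂ = 0.42735, so the observed difference is -0.13609.
Unpooled SE = √(p̂₁(1−p̂₁)/n₁ + p̂₂(1−p̂₂)/n₂) = √(0.000400832 + 0.000697214) = 0.033137.
The 98% critical value is z* = 2.326. Margin = 2.326·0.033137 = 0.07708.
So the interval runs from -0.2132 to -0.0590.

(-0.2132, -0.0590)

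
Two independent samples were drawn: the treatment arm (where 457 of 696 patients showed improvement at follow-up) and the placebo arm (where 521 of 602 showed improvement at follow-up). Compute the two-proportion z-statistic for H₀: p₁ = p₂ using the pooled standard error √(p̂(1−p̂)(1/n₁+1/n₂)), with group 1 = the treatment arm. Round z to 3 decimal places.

z = -8.706

Sample proportions: p̂₁ = 457/696 = 0.65661 and p̂₂ = 521/602 = 0.86545.
Pooling: p̂ = 978/1298 = 0.75347.
Pooled SE = √[0.1857545·0.00309791] ≈ 0.023989.
z = -0.20884/0.023989 = -8.706.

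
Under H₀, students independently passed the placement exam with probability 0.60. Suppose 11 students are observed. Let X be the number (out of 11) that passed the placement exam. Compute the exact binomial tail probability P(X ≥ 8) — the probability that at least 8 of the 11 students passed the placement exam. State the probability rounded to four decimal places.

P = 0.2963

X ~ Binomial(n=11, p=0.60).
P(X ≥ 8) = C(11,8)·0.60^8·0.40^3 + C(11,9)·0.60^9·0.40^2 + C(11,10)·0.60^10·0.40^1 + C(11,11)·0.60^11·0.40^0.
= 0.177367 + 0.088684 + 0.026605 + 0.003628 = 0.2963.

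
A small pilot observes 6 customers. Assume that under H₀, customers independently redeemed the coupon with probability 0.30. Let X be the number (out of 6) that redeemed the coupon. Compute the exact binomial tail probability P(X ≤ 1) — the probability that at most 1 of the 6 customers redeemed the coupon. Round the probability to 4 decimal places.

P = 0.4202

X ~ Binomial(n=6, p=0.30).
P(X ≤ 1) = C(6,0)·0.30^0·0.70^6 + C(6,1)·0.30^1·0.70^5.
= 0.117649 + 0.302526 = 0.4202.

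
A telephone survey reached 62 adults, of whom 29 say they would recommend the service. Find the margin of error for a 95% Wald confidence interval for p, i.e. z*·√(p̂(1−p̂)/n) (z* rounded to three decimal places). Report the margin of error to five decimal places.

ME = 0.12420

Sample proportion p̂ = 29/62 = 0.46774.
Standard error of p̂: √(0.248959/62) = √0.004015474 = 0.063368.
For 95% confidence, z* = 1.960.
ME = 1.960·0.063368 = 0.12420.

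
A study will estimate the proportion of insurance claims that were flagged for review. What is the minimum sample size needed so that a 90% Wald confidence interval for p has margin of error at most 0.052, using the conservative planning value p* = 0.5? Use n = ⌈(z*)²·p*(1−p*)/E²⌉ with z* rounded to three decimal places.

For 90% confidence, z* = 1.645.
p*(1−p*) = 0.50·0.50 = 0.2500.
Required n before rounding: 2.706025 × 0.2500 / 0.052² = 250.187.
Rounding up, n = 251.

n = 251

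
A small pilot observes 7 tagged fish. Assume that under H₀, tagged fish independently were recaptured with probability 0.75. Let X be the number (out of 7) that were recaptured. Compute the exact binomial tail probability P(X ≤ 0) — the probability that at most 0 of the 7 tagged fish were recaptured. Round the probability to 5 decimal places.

P = 0.00006

X is binomial with n = 7 and p = 0.75.
P(X ≤ 0) = C(7,0)·0.75^0·0.25^7.
= 0.000061 = 0.00006.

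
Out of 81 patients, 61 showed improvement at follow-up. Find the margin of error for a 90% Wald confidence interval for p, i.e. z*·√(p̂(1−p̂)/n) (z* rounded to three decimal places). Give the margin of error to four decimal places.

Sample proportion p̂ = 61/81 = 0.75309.
Standard error of p̂: √(0.185947/81) = √0.002295645 = 0.047913.
For 90% confidence, z* = 1.645.
So ME = 0.0788.

ME = 0.0788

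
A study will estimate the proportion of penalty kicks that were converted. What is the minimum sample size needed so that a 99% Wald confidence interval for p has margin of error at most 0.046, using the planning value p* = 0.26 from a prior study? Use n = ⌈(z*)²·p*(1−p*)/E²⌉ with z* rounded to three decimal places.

For 99% confidence, z* = 2.576.
p*(1−p*) = 0.26·0.74 = 0.1924.
(z*)²·p*(1−p*)/E² = 6.635776·0.1924/0.002116 = 603.366.
Rounding up, n = 604.

n = 604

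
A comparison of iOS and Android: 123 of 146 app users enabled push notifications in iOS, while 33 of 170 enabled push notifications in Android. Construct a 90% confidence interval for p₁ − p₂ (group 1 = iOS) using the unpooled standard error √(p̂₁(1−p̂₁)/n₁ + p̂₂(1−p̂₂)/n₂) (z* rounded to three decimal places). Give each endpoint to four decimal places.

p̂₁ = 123/146 = 0.84247, p̂₂ = 33/170 = 0.19412; p̂₁ − p̂₂ = 0.64835.
Unpooled SE = √(p̂₁(1−p̂₁)/n₁ + p̂₂(1−p̂₂)/n₂) = √(0.000909022 + 0.000920212) = 0.042770.
For 90% confidence, z* = 1.645. Margin = 1.645·0.042770 = 0.07036.
Interval: 0.64835 ± 0.07036 → (0.5780, 0.7187).

(0.5780, 0.7187)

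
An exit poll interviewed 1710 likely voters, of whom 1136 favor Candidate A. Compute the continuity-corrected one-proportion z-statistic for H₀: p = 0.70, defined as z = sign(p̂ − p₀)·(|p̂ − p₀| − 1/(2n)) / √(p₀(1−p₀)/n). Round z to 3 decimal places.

z = -3.193

With x = 1136 successes in n = 1710, p̂ = 0.66433. p̂ − p₀ = -0.035673.
1/(2n) = 0.000292.
Corrected numerator: |-0.035673| − 0.000292 = 0.035381.
SE₀ = √(0.70·0.30/1710) = 0.011082.
z = −0.035381/0.011082 = -3.193.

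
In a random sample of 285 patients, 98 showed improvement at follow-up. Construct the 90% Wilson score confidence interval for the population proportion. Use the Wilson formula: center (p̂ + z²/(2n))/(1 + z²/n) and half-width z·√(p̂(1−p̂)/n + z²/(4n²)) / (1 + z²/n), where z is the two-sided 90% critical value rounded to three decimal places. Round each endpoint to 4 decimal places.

(0.2992, 0.3914)

Here p̂ = 98/285 = 0.34386 and z = 1.645 (z² = 2.706025).
1 + z²/n = 1.009495.
Adjusted center: (0.34386 + z²/(2n))/1.009495 = 0.34533.
Radicand: p̂(1−p̂)/n + z²/(4n²) = 0.000791650 + 0.000008329 = 0.000799979.
Half-width = z·√(radicand)/denom = 1.645·0.028284/1.009495 = 0.04609.
CI: 0.34533 ± 0.04609 = (0.2992, 0.3914).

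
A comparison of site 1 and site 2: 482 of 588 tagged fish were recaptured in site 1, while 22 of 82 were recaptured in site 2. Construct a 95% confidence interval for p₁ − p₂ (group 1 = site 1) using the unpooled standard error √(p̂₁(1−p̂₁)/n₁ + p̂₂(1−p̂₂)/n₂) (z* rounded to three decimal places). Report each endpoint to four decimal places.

(0.4506, 0.6522)

p̂₁ = 0.81973, p̂₂ = 0.26829, so the observed difference is 0.55144.
SE = √(0.000251316 + 0.002394045) = √0.002645361 = 0.051433.
z* = 1.960 at the 95% level. Margin = 1.960·0.051433 = 0.10081.
Interval: 0.55144 ± 0.10081 → (0.4506, 0.6522).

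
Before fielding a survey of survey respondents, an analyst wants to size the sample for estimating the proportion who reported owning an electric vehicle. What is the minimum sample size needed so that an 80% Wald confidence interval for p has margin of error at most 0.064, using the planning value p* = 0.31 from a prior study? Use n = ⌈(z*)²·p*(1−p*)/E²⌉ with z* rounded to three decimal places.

n = 86

The 80% critical value is z* = 1.282.
p*(1−p*) = 0.2139.
Required n before rounding: 1.643524 × 0.2139 / 0.064² = 85.828.
Rounding up, n = 86.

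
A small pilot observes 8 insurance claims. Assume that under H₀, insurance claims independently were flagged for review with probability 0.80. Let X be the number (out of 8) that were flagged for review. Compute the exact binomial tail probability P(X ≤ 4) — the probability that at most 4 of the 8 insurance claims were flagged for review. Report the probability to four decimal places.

X is binomial with n = 8 and p = 0.80.
P(X ≤ 4) = Σ_{j=0}^{4} C(8,j)·0.80^j·0.20^{8−j}.
= 0.000003 + 0.000082 + 0.001147 + 0.009175 + 0.045875 = 0.0563.

P = 0.0563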